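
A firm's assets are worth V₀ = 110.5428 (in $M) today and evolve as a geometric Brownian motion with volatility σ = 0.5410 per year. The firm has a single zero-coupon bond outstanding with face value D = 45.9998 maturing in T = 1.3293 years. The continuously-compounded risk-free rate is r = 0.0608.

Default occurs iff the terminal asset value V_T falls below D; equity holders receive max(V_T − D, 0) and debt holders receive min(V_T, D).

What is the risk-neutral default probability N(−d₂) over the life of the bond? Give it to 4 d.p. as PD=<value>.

PD=0.1106

d₁ = [ln(V₀/D) + (r + σ²/2)T] / (σ√T)
   = [ln(110.5428/45.9998) + (0.0608 + 0.5·0.5410²)·1.3293] / (0.5410·√1.3293)
   = [0.876766 + 0.275352] / 0.623747 = 1.847090
d₂ = d₁ − σ√T = 1.847090 − 0.623747 = 1.223343
risk-neutral PD = N(−d₂) = N(-1.223343) = 0.110600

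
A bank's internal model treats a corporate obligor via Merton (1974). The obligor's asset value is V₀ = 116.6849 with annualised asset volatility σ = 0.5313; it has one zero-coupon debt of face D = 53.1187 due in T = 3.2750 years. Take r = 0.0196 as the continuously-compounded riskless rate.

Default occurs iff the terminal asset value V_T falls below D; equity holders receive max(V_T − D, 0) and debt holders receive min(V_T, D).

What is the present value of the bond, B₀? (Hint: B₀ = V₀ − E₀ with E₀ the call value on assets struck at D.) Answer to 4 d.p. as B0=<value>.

d₁ = [ln(V₀/D) + (r + σ²/2)T] / (σ√T)
   = [ln(116.6849/53.1187) + (0.0196 + 0.5·0.5313²)·3.2750] / (0.5313·√3.2750)
   = [0.786948 + 0.526423] / 0.961492 = 1.365973
d₂ = d₁ − σ√T = 1.365973 − 0.961492 = 0.404481
N(d₁) = 0.914026,  N(d₂) = 0.657070,  e^(−rT) = 0.937827
E₀ = V₀·N(d₁) − D·e^(−rT)·N(d₂)
   = 116.6849·0.914026 − 53.1187·0.937827·0.657070 = 73.920342
B₀ = V₀ − E₀ = 116.6849 − 73.920342 = 42.764558

B0=42.7646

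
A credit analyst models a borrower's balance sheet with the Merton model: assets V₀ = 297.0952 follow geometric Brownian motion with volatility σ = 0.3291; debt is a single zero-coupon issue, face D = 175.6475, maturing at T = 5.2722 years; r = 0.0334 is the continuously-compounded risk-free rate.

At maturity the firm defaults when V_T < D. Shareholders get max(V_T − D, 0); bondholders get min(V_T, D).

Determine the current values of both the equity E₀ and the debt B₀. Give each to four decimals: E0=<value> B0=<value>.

E0=164.2197 B0=132.8755

d₁ = [ln(V₀/D) + (r + σ²/2)T] / (σ√T)
   = [ln(297.0952/175.6475) + (0.0334 + 0.5·0.3291²)·5.2722] / (0.3291·√5.2722)
   = [0.525573 + 0.461599] / 0.755655 = 1.306379
d₂ = d₁ − σ√T = 1.306379 − 0.755655 = 0.550724
N(d₁) = 0.904288,  N(d₂) = 0.709088,  e^(−rT) = 0.838541
E₀ = V₀·N(d₁) − D·e^(−rT)·N(d₂)
   = 297.0952·0.904288 − 175.6475·0.838541·0.709088 = 164.219685
B₀ = V₀ − E₀ = 297.0952 − 164.219685 = 132.875515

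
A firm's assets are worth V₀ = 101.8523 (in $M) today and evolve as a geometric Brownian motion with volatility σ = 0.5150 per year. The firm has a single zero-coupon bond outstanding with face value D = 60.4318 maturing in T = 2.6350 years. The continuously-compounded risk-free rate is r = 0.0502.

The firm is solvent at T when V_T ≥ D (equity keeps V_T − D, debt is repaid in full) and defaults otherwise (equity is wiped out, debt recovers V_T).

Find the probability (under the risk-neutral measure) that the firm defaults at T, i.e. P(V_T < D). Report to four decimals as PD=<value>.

d₁ = [ln(V₀/D) + (r + σ²/2)T] / (σ√T)
   = [ln(101.8523/60.4318) + (0.0502 + 0.5·0.5150²)·2.6350] / (0.5150·√2.6350)
   = [0.522008 + 0.481711] / 0.835983 = 1.200645
d₂ = d₁ − σ√T = 1.200645 − 0.835983 = 0.364662
risk-neutral PD = N(−d₂) = N(-0.364662) = 0.357682

PD=0.3577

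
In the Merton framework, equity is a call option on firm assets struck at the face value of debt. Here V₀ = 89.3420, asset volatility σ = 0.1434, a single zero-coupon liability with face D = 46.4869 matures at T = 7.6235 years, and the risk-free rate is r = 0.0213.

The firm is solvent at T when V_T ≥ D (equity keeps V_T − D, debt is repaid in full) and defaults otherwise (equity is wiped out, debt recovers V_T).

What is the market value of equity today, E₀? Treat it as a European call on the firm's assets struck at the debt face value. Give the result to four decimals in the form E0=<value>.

E0=49.9898

d₁ = [ln(V₀/D) + (r + σ²/2)T] / (σ√T)
   = [ln(89.3420/46.4869) + (0.0213 + 0.5·0.1434²)·7.6235] / (0.1434·√7.6235)
   = [0.653301 + 0.240764] / 0.395937 = 2.258097
d₂ = d₁ − σ√T = 2.258097 − 0.395937 = 1.862160
N(d₁) = 0.988030,  N(d₂) = 0.968710,  e^(−rT) = 0.850118
E₀ = V₀·N(d₁) − D·e^(−rT)·N(d₂)
   = 89.3420·0.988030 − 46.4869·0.850118·0.968710 = 49.989832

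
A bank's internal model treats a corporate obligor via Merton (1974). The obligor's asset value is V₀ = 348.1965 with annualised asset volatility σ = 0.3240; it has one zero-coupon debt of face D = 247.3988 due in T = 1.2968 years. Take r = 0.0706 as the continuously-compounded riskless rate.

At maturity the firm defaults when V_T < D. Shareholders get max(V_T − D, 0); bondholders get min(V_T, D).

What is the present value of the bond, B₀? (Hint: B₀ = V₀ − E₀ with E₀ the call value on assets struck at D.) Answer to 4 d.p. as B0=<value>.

B0=219.7090

d₁ = [ln(V₀/D) + (r + σ²/2)T] / (σ√T)
   = [ln(348.1965/247.3988) + (0.0706 + 0.5·0.3240²)·1.2968] / (0.3240·√1.2968)
   = [0.341765 + 0.159621] / 0.368962 = 1.358910
d₂ = d₁ − σ√T = 1.358910 − 0.368962 = 0.989948
N(d₁) = 0.912912,  N(d₂) = 0.838900,  e^(−rT) = 0.912512
E₀ = V₀·N(d₁) − D·e^(−rT)·N(d₂)
   = 348.1965·0.912912 − 247.3988·0.912512·0.838900 = 128.487523
B₀ = V₀ − E₀ = 348.1965 − 128.487523 = 219.708977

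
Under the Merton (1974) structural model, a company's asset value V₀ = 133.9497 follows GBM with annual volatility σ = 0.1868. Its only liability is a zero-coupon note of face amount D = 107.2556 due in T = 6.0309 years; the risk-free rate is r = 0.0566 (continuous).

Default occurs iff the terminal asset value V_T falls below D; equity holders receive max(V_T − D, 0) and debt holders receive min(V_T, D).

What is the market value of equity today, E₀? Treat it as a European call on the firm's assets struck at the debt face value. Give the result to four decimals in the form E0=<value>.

d₁ = [ln(V₀/D) + (r + σ²/2)T] / (σ√T)
   = [ln(133.9497/107.2556) + (0.0566 + 0.5·0.1868²)·6.0309] / (0.1868·√6.0309)
   = [0.222250 + 0.446571] / 0.458741 = 1.457946
d₂ = d₁ − σ√T = 1.457946 − 0.458741 = 0.999205
N(d₁) = 0.927572,  N(d₂) = 0.841152,  e^(−rT) = 0.710811
E₀ = V₀·N(d₁) − D·e^(−rT)·N(d₂)
   = 133.9497·0.927572 − 107.2556·0.710811·0.841152 = 60.119895

E0=60.1199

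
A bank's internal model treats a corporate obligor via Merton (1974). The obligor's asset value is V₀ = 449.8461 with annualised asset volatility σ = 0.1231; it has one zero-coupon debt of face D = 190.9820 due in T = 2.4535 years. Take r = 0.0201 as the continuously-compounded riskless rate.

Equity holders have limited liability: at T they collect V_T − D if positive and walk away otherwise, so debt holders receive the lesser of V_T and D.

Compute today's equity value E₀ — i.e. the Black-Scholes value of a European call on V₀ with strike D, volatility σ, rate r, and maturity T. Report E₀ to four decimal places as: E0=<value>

d₁ = [ln(V₀/D) + (r + σ²/2)T] / (σ√T)
   = [ln(449.8461/190.9820) + (0.0201 + 0.5·0.1231²)·2.4535] / (0.1231·√2.4535)
   = [0.856726 + 0.067905] / 0.192820 = 4.795319
d₂ = d₁ − σ√T = 4.795319 − 0.192820 = 4.602500
N(d₁) = 0.999999,  N(d₂) = 0.999998,  e^(−rT) = 0.951881
E₀ = V₀·N(d₁) − D·e^(−rT)·N(d₂)
   = 449.8461·0.999999 − 190.9820·0.951881·0.999998 = 268.053995

E0=268.0540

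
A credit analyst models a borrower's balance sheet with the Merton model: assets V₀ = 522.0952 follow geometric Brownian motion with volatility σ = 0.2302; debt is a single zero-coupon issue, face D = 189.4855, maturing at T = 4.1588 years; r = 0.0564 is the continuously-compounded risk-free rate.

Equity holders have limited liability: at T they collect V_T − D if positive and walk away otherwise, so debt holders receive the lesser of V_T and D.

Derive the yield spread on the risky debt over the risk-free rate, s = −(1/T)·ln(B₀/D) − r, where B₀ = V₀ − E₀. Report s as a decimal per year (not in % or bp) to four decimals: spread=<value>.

spread=0.0002

d₁ = [ln(V₀/D) + (r + σ²/2)T] / (σ√T)
   = [ln(522.0952/189.4855) + (0.0564 + 0.5·0.2302²)·4.1588] / (0.2302·√4.1588)
   = [1.013537 + 0.344748] / 0.469450 = 2.893355
d₂ = d₁ − σ√T = 2.893355 − 0.469450 = 2.423905
N(d₁) = 0.998094,  N(d₂) = 0.992323,  e^(−rT) = 0.790922
E₀ = V₀·N(d₁) − D·e^(−rT)·N(d₂)
   = 522.0952·0.998094 − 189.4855·0.790922·0.992323 = 372.382610
B₀ = V₀ − E₀ = 522.0952 − 372.382610 = 149.712590
spread = −(1/T)·ln(B₀/D) − r = −(1/4.1588)·ln(149.712590/189.4855) − 0.0564 = 0.00024978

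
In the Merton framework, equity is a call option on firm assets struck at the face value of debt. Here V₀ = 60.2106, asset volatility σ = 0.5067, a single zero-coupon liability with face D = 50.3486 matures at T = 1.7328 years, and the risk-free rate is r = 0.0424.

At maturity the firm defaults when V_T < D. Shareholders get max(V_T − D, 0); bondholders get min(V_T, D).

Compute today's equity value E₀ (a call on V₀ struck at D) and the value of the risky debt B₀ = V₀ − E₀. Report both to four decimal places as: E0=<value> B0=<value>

d₁ = [ln(V₀/D) + (r + σ²/2)T] / (σ√T)
   = [ln(60.2106/50.3486) + (0.0424 + 0.5·0.5067²)·1.7328] / (0.5067·√1.7328)
   = [0.178878 + 0.295914] / 0.666999 = 0.711833
d₂ = d₁ − σ√T = 0.711833 − 0.666999 = 0.044834
N(d₁) = 0.761716,  N(d₂) = 0.517880,  e^(−rT) = 0.929163
E₀ = V₀·N(d₁) − D·e^(−rT)·N(d₂)
   = 60.2106·0.761716 − 50.3486·0.929163·0.517880 = 21.635861
B₀ = V₀ − E₀ = 60.2106 − 21.635861 = 38.574739

E0=21.6359 B0=38.5747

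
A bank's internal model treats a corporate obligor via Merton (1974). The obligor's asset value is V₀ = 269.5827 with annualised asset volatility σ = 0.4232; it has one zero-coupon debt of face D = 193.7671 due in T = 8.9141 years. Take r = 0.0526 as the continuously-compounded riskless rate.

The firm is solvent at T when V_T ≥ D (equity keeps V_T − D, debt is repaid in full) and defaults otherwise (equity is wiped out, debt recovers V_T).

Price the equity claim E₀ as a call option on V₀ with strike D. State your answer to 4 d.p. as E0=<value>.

d₁ = [ln(V₀/D) + (r + σ²/2)T] / (σ√T)
   = [ln(269.5827/193.7671) + (0.0526 + 0.5·0.4232²)·8.9141] / (0.4232·√8.9141)
   = [0.330218 + 1.267131] / 1.263527 = 1.264199
d₂ = d₁ − σ√T = 1.264199 − 1.263527 = 0.000673
N(d₁) = 0.896921,  N(d₂) = 0.500268,  e^(−rT) = 0.625702
E₀ = V₀·N(d₁) − D·e^(−rT)·N(d₂)
   = 269.5827·0.896921 − 193.7671·0.625702·0.500268 = 181.141588

E0=181.1416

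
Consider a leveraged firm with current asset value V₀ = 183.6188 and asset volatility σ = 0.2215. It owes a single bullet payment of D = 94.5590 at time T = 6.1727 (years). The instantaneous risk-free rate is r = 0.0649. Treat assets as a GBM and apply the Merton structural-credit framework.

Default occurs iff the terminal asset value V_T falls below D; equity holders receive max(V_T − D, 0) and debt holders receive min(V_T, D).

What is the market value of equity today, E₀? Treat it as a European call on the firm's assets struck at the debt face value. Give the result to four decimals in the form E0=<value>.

E0=120.8556

d₁ = [ln(V₀/D) + (r + σ²/2)T] / (σ√T)
   = [ln(183.6188/94.5590) + (0.0649 + 0.5·0.2215²)·6.1727] / (0.2215·√6.1727)
   = [0.663638 + 0.552032] / 0.550315 = 2.209043
d₂ = d₁ − σ√T = 2.209043 − 0.550315 = 1.658728
N(d₁) = 0.986414,  N(d₂) = 0.951415,  e^(−rT) = 0.669912
E₀ = V₀·N(d₁) − D·e^(−rT)·N(d₂)
   = 183.6188·0.986414 − 94.5590·0.669912·0.951415 = 120.855632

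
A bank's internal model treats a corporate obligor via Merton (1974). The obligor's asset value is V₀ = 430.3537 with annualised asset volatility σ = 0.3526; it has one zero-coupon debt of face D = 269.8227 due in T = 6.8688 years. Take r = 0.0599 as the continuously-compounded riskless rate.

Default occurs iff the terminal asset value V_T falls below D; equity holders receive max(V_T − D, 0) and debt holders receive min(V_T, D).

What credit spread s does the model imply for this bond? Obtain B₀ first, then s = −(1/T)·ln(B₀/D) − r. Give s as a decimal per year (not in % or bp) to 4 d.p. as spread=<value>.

d₁ = [ln(V₀/D) + (r + σ²/2)T] / (σ√T)
   = [ln(430.3537/269.8227) + (0.0599 + 0.5·0.3526²)·6.8688] / (0.3526·√6.8688)
   = [0.466842 + 0.838429] / 0.924108 = 1.412466
d₂ = d₁ − σ√T = 1.412466 − 0.924108 = 0.488358
N(d₁) = 0.921094,  N(d₂) = 0.687352,  e^(−rT) = 0.662695
E₀ = V₀·N(d₁) − D·e^(−rT)·N(d₂)
   = 430.3537·0.921094 − 269.8227·0.662695·0.687352 = 273.490636
B₀ = V₀ − E₀ = 430.3537 − 273.490636 = 156.863064
spread = −(1/T)·ln(B₀/D) − r = −(1/6.8688)·ln(156.863064/269.8227) − 0.0599 = 0.01906457

spread=0.0191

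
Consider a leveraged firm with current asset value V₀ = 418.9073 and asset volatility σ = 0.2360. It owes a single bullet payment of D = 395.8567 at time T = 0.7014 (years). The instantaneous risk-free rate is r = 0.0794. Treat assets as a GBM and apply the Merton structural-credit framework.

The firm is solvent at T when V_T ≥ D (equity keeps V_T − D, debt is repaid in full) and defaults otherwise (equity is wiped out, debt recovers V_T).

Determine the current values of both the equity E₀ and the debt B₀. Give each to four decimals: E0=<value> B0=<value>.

d₁ = [ln(V₀/D) + (r + σ²/2)T] / (σ√T)
   = [ln(418.9073/395.8567) + (0.0794 + 0.5·0.2360²)·0.7014] / (0.2360·√0.7014)
   = [0.056597 + 0.075224] / 0.197649 = 0.666945
d₂ = d₁ − σ√T = 0.666945 − 0.197649 = 0.469296
N(d₁) = 0.747596,  N(d₂) = 0.680571,  e^(−rT) = 0.945831
E₀ = V₀·N(d₁) − D·e^(−rT)·N(d₂)
   = 418.9073·0.747596 − 395.8567·0.945831·0.680571 = 58.358555
B₀ = V₀ − E₀ = 418.9073 − 58.358555 = 360.548745

E0=58.3586 B0=360.5487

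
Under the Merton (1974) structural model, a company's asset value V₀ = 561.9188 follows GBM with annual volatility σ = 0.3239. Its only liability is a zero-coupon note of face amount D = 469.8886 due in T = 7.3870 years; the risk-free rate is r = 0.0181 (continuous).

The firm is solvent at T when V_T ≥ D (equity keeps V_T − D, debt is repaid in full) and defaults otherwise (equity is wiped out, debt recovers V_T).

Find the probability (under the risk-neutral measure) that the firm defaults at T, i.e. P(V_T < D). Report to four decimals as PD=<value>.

PD=0.5339

d₁ = [ln(V₀/D) + (r + σ²/2)T] / (σ√T)
   = [ln(561.9188/469.8886) + (0.0181 + 0.5·0.3239²)·7.3870] / (0.3239·√7.3870)
   = [0.178862 + 0.521194] / 0.880329 = 0.795221
d₂ = d₁ − σ√T = 0.795221 − 0.880329 = -0.085108
risk-neutral PD = N(−d₂) = N(0.085108) = 0.533912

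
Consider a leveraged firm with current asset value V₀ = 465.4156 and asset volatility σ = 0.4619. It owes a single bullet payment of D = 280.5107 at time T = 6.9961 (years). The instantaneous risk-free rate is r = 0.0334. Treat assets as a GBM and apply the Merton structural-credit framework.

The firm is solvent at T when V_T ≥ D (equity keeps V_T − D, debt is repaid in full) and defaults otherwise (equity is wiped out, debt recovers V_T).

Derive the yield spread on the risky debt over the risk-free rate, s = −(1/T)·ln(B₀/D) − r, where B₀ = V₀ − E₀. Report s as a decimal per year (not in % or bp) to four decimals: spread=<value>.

spread=0.0445

d₁ = [ln(V₀/D) + (r + σ²/2)T] / (σ√T)
   = [ln(465.4156/280.5107) + (0.0334 + 0.5·0.4619²)·6.9961] / (0.4619·√6.9961)
   = [0.506319 + 0.979984] / 1.221732 = 1.216554
d₂ = d₁ − σ√T = 1.216554 − 1.221732 = -0.005178
N(d₁) = 0.888113,  N(d₂) = 0.497934,  e^(−rT) = 0.791623
E₀ = V₀·N(d₁) − D·e^(−rT)·N(d₂)
   = 465.4156·0.888113 − 280.5107·0.791623·0.497934 = 302.770979
B₀ = V₀ − E₀ = 465.4156 − 302.770979 = 162.644621
spread = −(1/T)·ln(B₀/D) − r = −(1/6.9961)·ln(162.644621/280.5107) − 0.0334 = 0.04450687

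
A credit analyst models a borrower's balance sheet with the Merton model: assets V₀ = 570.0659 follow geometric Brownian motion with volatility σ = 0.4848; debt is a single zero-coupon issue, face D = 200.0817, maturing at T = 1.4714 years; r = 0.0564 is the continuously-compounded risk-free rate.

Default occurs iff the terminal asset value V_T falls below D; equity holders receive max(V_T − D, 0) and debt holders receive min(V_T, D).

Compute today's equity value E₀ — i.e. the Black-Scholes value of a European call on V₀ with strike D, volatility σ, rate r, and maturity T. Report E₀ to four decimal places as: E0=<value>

d₁ = [ln(V₀/D) + (r + σ²/2)T] / (σ√T)
   = [ln(570.0659/200.0817) + (0.0564 + 0.5·0.4848²)·1.4714] / (0.4848·√1.4714)
   = [1.047026 + 0.255899] / 0.588069 = 2.215601
d₂ = d₁ − σ√T = 2.215601 − 0.588069 = 1.627533
N(d₁) = 0.986641,  N(d₂) = 0.948188,  e^(−rT) = 0.920363
E₀ = V₀·N(d₁) − D·e^(−rT)·N(d₂)
   = 570.0659·0.986641 − 200.0817·0.920363·0.948188 = 387.843400

E0=387.8434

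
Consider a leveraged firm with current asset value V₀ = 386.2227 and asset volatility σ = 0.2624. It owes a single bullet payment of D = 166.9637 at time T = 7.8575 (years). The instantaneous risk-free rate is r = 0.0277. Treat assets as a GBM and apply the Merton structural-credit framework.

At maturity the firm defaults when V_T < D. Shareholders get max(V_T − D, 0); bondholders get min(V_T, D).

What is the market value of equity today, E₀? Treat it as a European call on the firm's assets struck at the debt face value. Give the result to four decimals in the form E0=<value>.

E0=257.3204

d₁ = [ln(V₀/D) + (r + σ²/2)T] / (σ√T)
   = [ln(386.2227/166.9637) + (0.0277 + 0.5·0.2624²)·7.8575] / (0.2624·√7.8575)
   = [0.838638 + 0.488162] / 0.735540 = 1.803845
d₂ = d₁ − σ√T = 1.803845 − 0.735540 = 1.068306
N(d₁) = 0.964372,  N(d₂) = 0.857309,  e^(−rT) = 0.804405
E₀ = V₀·N(d₁) − D·e^(−rT)·N(d₂)
   = 386.2227·0.964372 − 166.9637·0.804405·0.857309 = 257.320407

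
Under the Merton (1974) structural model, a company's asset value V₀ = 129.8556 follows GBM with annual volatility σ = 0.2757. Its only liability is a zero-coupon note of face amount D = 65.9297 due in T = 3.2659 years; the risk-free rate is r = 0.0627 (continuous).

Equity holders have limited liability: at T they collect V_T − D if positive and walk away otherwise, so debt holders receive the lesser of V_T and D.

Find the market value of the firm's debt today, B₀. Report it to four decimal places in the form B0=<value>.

B0=53.0984

d₁ = [ln(V₀/D) + (r + σ²/2)T] / (σ√T)
   = [ln(129.8556/65.9297) + (0.0627 + 0.5·0.2757²)·3.2659] / (0.2757·√3.2659)
   = [0.677834 + 0.328893] / 0.498240 = 2.020569
d₂ = d₁ − σ√T = 2.020569 − 0.498240 = 1.522329
N(d₁) = 0.978338,  N(d₂) = 0.936037,  e^(−rT) = 0.814833
E₀ = V₀·N(d₁) − D·e^(−rT)·N(d₂)
   = 129.8556·0.978338 − 65.9297·0.814833·0.936037 = 76.757154
B₀ = V₀ − E₀ = 129.8556 − 76.757154 = 53.098446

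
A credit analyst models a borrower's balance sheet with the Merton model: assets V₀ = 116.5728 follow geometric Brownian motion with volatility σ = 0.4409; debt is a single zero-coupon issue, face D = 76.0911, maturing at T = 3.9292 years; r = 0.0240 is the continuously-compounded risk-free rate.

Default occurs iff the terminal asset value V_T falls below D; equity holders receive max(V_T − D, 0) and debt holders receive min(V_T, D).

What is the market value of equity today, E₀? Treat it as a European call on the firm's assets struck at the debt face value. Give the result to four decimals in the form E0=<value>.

d₁ = [ln(V₀/D) + (r + σ²/2)T] / (σ√T)
   = [ln(116.5728/76.0911) + (0.0240 + 0.5·0.4409²)·3.9292] / (0.4409·√3.9292)
   = [0.426585 + 0.476205] / 0.873961 = 1.032986
d₂ = d₁ − σ√T = 1.032986 − 0.873961 = 0.159025
N(d₁) = 0.849195,  N(d₂) = 0.563175,  e^(−rT) = 0.910009
E₀ = V₀·N(d₁) − D·e^(−rT)·N(d₂)
   = 116.5728·0.849195 − 76.0911·0.910009·0.563175 = 59.996734

E0=59.9967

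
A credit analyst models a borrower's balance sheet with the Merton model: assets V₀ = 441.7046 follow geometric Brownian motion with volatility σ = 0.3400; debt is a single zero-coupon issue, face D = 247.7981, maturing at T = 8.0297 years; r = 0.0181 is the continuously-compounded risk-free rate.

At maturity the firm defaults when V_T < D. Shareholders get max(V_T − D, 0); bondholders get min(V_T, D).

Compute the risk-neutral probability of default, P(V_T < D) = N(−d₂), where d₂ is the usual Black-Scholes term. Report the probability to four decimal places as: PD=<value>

d₁ = [ln(V₀/D) + (r + σ²/2)T] / (σ√T)
   = [ln(441.7046/247.7981) + (0.0181 + 0.5·0.3400²)·8.0297] / (0.3400·√8.0297)
   = [0.578027 + 0.609454] / 0.963449 = 1.232532
d₂ = d₁ − σ√T = 1.232532 − 0.963449 = 0.269083
risk-neutral PD = N(−d₂) = N(-0.269083) = 0.393933

PD=0.3939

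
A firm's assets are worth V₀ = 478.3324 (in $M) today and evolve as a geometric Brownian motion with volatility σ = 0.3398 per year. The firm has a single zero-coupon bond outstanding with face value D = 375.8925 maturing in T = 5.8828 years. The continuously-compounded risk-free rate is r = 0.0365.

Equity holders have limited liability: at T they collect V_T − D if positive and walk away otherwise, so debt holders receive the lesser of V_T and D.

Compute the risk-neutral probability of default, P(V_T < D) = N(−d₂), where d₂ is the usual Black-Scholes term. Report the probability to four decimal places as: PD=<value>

PD=0.4440

d₁ = [ln(V₀/D) + (r + σ²/2)T] / (σ√T)
   = [ln(478.3324/375.8925) + (0.0365 + 0.5·0.3398²)·5.8828] / (0.3398·√5.8828)
   = [0.241003 + 0.554348] / 0.824167 = 0.965036
d₂ = d₁ − σ√T = 0.965036 − 0.824167 = 0.140868
risk-neutral PD = N(−d₂) = N(-0.140868) = 0.443987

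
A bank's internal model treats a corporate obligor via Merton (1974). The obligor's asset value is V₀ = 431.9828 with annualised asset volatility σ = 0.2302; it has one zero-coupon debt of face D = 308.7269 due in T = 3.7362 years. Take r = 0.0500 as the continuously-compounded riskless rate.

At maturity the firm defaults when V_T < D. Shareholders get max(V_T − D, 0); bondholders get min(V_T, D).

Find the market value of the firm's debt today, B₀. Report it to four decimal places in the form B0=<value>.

d₁ = [ln(V₀/D) + (r + σ²/2)T] / (σ√T)
   = [ln(431.9828/308.7269) + (0.0500 + 0.5·0.2302²)·3.7362] / (0.2302·√3.7362)
   = [0.335929 + 0.285804] / 0.444959 = 1.397281
d₂ = d₁ − σ√T = 1.397281 − 0.444959 = 0.952321
N(d₁) = 0.918835,  N(d₂) = 0.829533,  e^(−rT) = 0.829601
E₀ = V₀·N(d₁) − D·e^(−rT)·N(d₂)
   = 431.9828·0.918835 − 308.7269·0.829601·0.829533 = 184.460900
B₀ = V₀ − E₀ = 431.9828 − 184.460900 = 247.521900

B0=247.5219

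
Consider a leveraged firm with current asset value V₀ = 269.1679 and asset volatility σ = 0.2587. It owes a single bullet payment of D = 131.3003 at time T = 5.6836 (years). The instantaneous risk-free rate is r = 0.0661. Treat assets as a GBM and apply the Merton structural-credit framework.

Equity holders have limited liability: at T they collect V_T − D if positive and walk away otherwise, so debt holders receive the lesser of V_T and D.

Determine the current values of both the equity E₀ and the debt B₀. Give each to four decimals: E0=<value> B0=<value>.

E0=180.4040 B0=88.7639

d₁ = [ln(V₀/D) + (r + σ²/2)T] / (σ√T)
   = [ln(269.1679/131.3003) + (0.0661 + 0.5·0.2587²)·5.6836] / (0.2587·√5.6836)
   = [0.717848 + 0.565875] / 0.616749 = 2.081437
d₂ = d₁ − σ√T = 2.081437 − 0.616749 = 1.464689
N(d₁) = 0.981303,  N(d₂) = 0.928497,  e^(−rT) = 0.686818
E₀ = V₀·N(d₁) − D·e^(−rT)·N(d₂)
   = 269.1679·0.981303 − 131.3003·0.686818·0.928497 = 180.403966
B₀ = V₀ − E₀ = 269.1679 − 180.403966 = 88.763934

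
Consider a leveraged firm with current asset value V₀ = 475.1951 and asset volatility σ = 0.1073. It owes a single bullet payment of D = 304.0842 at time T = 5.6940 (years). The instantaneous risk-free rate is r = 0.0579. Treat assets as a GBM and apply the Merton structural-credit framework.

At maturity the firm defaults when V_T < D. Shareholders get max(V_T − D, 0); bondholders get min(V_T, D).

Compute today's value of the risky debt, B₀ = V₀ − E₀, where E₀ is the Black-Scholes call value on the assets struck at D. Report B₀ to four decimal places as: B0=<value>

d₁ = [ln(V₀/D) + (r + σ²/2)T] / (σ√T)
   = [ln(475.1951/304.0842) + (0.0579 + 0.5·0.1073²)·5.6940] / (0.1073·√5.6940)
   = [0.446421 + 0.362461] / 0.256040 = 3.159196
d₂ = d₁ − σ√T = 3.159196 − 0.256040 = 2.903156
N(d₁) = 0.999209,  N(d₂) = 0.998153,  e^(−rT) = 0.719152
E₀ = V₀·N(d₁) − D·e^(−rT)·N(d₂)
   = 475.1951·0.999209 − 304.0842·0.719152·0.998153 = 256.540394
B₀ = V₀ − E₀ = 475.1951 − 256.540394 = 218.654706

B0=218.6547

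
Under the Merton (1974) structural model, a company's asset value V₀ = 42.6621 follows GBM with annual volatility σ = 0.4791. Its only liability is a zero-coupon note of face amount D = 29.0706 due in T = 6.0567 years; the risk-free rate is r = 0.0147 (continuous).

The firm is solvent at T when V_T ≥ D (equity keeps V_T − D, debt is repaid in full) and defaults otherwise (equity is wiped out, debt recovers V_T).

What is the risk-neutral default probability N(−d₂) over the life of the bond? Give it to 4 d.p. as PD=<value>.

PD=0.5748

d₁ = [ln(V₀/D) + (r + σ²/2)T] / (σ√T)
   = [ln(42.6621/29.0706) + (0.0147 + 0.5·0.4791²)·6.0567] / (0.4791·√6.0567)
   = [0.383584 + 0.784151] / 1.179083 = 0.990376
d₂ = d₁ − σ√T = 0.990376 − 1.179083 = -0.188707
risk-neutral PD = N(−d₂) = N(0.188707) = 0.574839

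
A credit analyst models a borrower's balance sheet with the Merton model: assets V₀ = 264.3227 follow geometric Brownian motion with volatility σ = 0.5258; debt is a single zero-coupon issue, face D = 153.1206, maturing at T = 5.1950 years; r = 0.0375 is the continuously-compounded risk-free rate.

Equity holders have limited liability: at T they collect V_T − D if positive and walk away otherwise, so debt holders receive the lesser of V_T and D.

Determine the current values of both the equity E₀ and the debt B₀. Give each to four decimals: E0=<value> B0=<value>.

E0=170.8292 B0=93.4935

d₁ = [ln(V₀/D) + (r + σ²/2)T] / (σ√T)
   = [ln(264.3227/153.1206) + (0.0375 + 0.5·0.5258²)·5.1950] / (0.5258·√5.1950)
   = [0.545945 + 0.912932] / 1.198432 = 1.217321
d₂ = d₁ − σ√T = 1.217321 − 1.198432 = 0.018890
N(d₁) = 0.888259,  N(d₂) = 0.507535,  e^(−rT) = 0.822989
E₀ = V₀·N(d₁) − D·e^(−rT)·N(d₂)
   = 264.3227·0.888259 − 153.1206·0.822989·0.507535 = 170.829160
B₀ = V₀ − E₀ = 264.3227 − 170.829160 = 93.493540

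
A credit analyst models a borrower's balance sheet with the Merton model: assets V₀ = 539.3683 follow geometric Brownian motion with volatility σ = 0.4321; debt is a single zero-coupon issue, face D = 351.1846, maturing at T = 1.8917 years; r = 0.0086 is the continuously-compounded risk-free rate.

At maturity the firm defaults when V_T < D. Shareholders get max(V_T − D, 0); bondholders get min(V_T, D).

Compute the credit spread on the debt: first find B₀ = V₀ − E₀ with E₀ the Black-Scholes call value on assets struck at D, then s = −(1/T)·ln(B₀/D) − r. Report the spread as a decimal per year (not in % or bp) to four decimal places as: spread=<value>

spread=0.0528

d₁ = [ln(V₀/D) + (r + σ²/2)T] / (σ√T)
   = [ln(539.3683/351.1846) + (0.0086 + 0.5·0.4321²)·1.8917] / (0.4321·√1.8917)
   = [0.429087 + 0.192869] / 0.594306 = 1.046523
d₂ = d₁ − σ√T = 1.046523 − 0.594306 = 0.452217
N(d₁) = 0.852340,  N(d₂) = 0.674444,  e^(−rT) = 0.983863
E₀ = V₀·N(d₁) − D·e^(−rT)·N(d₂)
   = 539.3683·0.852340 − 351.1846·0.983863·0.674444 = 226.693211
B₀ = V₀ − E₀ = 539.3683 − 226.693211 = 312.675089
spread = −(1/T)·ln(B₀/D) − r = −(1/1.8917)·ln(312.675089/351.1846) − 0.0086 = 0.05279843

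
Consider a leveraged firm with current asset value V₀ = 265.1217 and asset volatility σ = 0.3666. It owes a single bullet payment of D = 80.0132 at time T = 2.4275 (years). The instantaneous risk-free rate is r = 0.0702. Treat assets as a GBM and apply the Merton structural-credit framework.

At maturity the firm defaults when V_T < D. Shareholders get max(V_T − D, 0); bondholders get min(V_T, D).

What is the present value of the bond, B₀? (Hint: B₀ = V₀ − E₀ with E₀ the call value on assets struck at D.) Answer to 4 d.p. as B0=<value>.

B0=67.2731

d₁ = [ln(V₀/D) + (r + σ²/2)T] / (σ√T)
   = [ln(265.1217/80.0132) + (0.0702 + 0.5·0.3666²)·2.4275] / (0.3666·√2.4275)
   = [1.197997 + 0.333533] / 0.571179 = 2.681350
d₂ = d₁ − σ√T = 2.681350 − 0.571179 = 2.110172
N(d₁) = 0.996334,  N(d₂) = 0.982578,  e^(−rT) = 0.843319
E₀ = V₀·N(d₁) − D·e^(−rT)·N(d₂)
   = 265.1217·0.996334 − 80.0132·0.843319·0.982578 = 197.848635
B₀ = V₀ − E₀ = 265.1217 − 197.848635 = 67.273065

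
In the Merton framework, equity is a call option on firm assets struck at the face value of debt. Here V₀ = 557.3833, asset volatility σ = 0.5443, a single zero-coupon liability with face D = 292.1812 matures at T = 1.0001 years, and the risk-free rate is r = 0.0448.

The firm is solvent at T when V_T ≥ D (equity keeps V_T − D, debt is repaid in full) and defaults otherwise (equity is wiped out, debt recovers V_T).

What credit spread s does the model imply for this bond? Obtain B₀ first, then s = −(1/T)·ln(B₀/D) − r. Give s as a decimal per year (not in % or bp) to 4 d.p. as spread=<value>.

d₁ = [ln(V₀/D) + (r + σ²/2)T] / (σ√T)
   = [ln(557.3833/292.1812) + (0.0448 + 0.5·0.5443²)·1.0001] / (0.5443·√1.0001)
   = [0.645879 + 0.192951] / 0.544327 = 1.541039
d₂ = d₁ − σ√T = 1.541039 − 0.544327 = 0.996712
N(d₁) = 0.938346,  N(d₂) = 0.840548,  e^(−rT) = 0.956184
E₀ = V₀·N(d₁) − D·e^(−rT)·N(d₂)
   = 557.3833·0.938346 − 292.1812·0.956184·0.840548 = 288.187094
B₀ = V₀ − E₀ = 557.3833 − 288.187094 = 269.196206
spread = −(1/T)·ln(B₀/D) − r = −(1/1.0001)·ln(269.196206/292.1812) − 0.0448 = 0.03712546

spread=0.0371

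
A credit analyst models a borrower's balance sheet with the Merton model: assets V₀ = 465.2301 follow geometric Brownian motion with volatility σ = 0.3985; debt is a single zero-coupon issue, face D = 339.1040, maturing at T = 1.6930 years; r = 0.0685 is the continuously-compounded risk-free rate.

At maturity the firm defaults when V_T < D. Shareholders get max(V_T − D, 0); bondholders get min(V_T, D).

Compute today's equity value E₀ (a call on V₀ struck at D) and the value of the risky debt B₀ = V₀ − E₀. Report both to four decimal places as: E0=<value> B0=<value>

d₁ = [ln(V₀/D) + (r + σ²/2)T] / (σ√T)
   = [ln(465.2301/339.1040) + (0.0685 + 0.5·0.3985²)·1.6930] / (0.3985·√1.6930)
   = [0.316225 + 0.250397] / 0.518510 = 1.092790
d₂ = d₁ − σ√T = 1.092790 − 0.518510 = 0.574280
N(d₁) = 0.862757,  N(d₂) = 0.717111,  e^(−rT) = 0.890501
E₀ = V₀·N(d₁) − D·e^(−rT)·N(d₂)
   = 465.2301·0.862757 − 339.1040·0.890501·0.717111 = 184.832647
B₀ = V₀ − E₀ = 465.2301 − 184.832647 = 280.397453

E0=184.8326 B0=280.3975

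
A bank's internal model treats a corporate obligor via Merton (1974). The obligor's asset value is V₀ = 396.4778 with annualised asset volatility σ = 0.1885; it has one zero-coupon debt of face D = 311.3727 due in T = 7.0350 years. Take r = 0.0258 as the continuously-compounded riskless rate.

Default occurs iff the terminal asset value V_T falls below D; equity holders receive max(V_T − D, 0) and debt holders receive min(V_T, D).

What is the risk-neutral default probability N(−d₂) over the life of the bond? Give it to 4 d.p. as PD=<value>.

d₁ = [ln(V₀/D) + (r + σ²/2)T] / (σ√T)
   = [ln(396.4778/311.3727) + (0.0258 + 0.5·0.1885²)·7.0350] / (0.1885·√7.0350)
   = [0.241629 + 0.306488] / 0.499969 = 1.096301
d₂ = d₁ − σ√T = 1.096301 − 0.499969 = 0.596332
risk-neutral PD = N(−d₂) = N(-0.596332) = 0.275477

PD=0.2755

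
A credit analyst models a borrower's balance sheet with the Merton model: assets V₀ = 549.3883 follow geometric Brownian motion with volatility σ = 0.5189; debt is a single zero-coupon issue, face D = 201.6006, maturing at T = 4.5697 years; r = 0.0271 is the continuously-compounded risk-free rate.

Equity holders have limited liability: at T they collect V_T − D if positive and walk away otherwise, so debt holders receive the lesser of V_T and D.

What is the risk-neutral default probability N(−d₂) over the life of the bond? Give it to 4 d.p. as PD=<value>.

PD=0.3225

d₁ = [ln(V₀/D) + (r + σ²/2)T] / (σ√T)
   = [ln(549.3883/201.6006) + (0.0271 + 0.5·0.5189²)·4.5697] / (0.5189·√4.5697)
   = [1.002517 + 0.739051] / 1.109245 = 1.570048
d₂ = d₁ − σ√T = 1.570048 − 1.109245 = 0.460803
risk-neutral PD = N(−d₂) = N(-0.460803) = 0.322470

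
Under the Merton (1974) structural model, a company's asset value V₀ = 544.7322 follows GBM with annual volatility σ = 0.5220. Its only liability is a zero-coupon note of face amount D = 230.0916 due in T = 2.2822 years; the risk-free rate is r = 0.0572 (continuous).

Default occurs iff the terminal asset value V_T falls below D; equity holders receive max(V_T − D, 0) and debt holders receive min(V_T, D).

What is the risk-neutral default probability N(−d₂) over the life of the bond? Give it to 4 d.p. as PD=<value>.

PD=0.1938

d₁ = [ln(V₀/D) + (r + σ²/2)T] / (σ√T)
   = [ln(544.7322/230.0916) + (0.0572 + 0.5·0.5220²)·2.2822] / (0.5220·√2.2822)
   = [0.861817 + 0.441473] / 0.788583 = 1.652699
d₂ = d₁ − σ√T = 1.652699 − 0.788583 = 0.864116
risk-neutral PD = N(−d₂) = N(-0.864116) = 0.193762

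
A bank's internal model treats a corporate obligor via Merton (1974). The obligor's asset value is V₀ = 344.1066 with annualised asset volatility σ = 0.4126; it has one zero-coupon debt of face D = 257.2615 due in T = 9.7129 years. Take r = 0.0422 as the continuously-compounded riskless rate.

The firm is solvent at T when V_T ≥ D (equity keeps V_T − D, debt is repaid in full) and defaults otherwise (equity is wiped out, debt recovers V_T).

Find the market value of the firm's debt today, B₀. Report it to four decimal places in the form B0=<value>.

d₁ = [ln(V₀/D) + (r + σ²/2)T] / (σ√T)
   = [ln(344.1066/257.2615) + (0.0422 + 0.5·0.4126²)·9.7129] / (0.4126·√9.7129)
   = [0.290858 + 1.236640] / 1.285890 = 1.187893
d₂ = d₁ − σ√T = 1.187893 − 1.285890 = -0.097997
N(d₁) = 0.882562,  N(d₂) = 0.460967,  e^(−rT) = 0.663727
E₀ = V₀·N(d₁) − D·e^(−rT)·N(d₂)
   = 344.1066·0.882562 − 257.2615·0.663727·0.460967 = 224.984638
B₀ = V₀ − E₀ = 344.1066 − 224.984638 = 119.121962

B0=119.1220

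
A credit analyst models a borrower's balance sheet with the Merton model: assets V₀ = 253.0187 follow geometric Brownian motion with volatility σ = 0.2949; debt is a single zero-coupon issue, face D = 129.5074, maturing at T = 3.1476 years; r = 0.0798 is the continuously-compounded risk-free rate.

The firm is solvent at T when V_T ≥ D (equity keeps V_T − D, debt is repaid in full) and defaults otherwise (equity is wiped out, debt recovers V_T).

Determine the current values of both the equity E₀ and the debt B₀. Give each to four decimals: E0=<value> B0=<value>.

d₁ = [ln(V₀/D) + (r + σ²/2)T] / (σ√T)
   = [ln(253.0187/129.5074) + (0.0798 + 0.5·0.2949²)·3.1476] / (0.2949·√3.1476)
   = [0.669725 + 0.388046] / 0.523196 = 2.021748
d₂ = d₁ − σ√T = 2.021748 − 0.523196 = 1.498552
N(d₁) = 0.978399,  N(d₂) = 0.933005,  e^(−rT) = 0.777884
E₀ = V₀·N(d₁) − D·e^(−rT)·N(d₂)
   = 253.0187·0.978399 − 129.5074·0.777884·0.933005 = 153.560706
B₀ = V₀ − E₀ = 253.0187 − 153.560706 = 99.457994

E0=153.5607 B0=99.4580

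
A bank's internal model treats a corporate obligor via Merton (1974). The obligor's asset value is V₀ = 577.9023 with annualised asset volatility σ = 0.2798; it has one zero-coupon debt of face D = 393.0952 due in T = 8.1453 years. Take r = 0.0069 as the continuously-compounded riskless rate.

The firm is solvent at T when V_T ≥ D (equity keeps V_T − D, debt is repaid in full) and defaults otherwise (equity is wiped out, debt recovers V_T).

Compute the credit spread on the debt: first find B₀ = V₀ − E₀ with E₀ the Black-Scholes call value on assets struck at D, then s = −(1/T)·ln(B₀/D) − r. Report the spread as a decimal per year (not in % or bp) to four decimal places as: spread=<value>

d₁ = [ln(V₀/D) + (r + σ²/2)T] / (σ√T)
   = [ln(577.9023/393.0952) + (0.0069 + 0.5·0.2798²)·8.1453] / (0.2798·√8.1453)
   = [0.385353 + 0.375042] / 0.798548 = 0.952222
d₂ = d₁ − σ√T = 0.952222 − 0.798548 = 0.153674
N(d₁) = 0.829508,  N(d₂) = 0.561066,  e^(−rT) = 0.945348
E₀ = V₀·N(d₁) − D·e^(−rT)·N(d₂)
   = 577.9023·0.829508 − 393.0952·0.945348·0.561066 = 270.875659
B₀ = V₀ − E₀ = 577.9023 − 270.875659 = 307.026641
spread = −(1/T)·ln(B₀/D) − r = −(1/8.1453)·ln(307.026641/393.0952) − 0.0069 = 0.02343864

spread=0.0234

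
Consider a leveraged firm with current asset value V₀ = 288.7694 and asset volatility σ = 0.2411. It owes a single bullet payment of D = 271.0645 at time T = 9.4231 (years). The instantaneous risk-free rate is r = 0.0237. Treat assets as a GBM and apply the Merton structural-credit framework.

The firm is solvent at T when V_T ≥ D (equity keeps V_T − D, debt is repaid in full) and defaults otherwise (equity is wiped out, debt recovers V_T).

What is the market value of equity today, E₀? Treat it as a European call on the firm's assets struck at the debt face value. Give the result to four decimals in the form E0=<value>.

E0=114.0665

d₁ = [ln(V₀/D) + (r + σ²/2)T] / (σ√T)
   = [ln(288.7694/271.0645) + (0.0237 + 0.5·0.2411²)·9.4231] / (0.2411·√9.4231)
   = [0.063272 + 0.497206] / 0.740106 = 0.757294
d₂ = d₁ − σ√T = 0.757294 − 0.740106 = 0.017187
N(d₁) = 0.775563,  N(d₂) = 0.506856,  e^(−rT) = 0.799853
E₀ = V₀·N(d₁) − D·e^(−rT)·N(d₂)
   = 288.7694·0.775563 − 271.0645·0.799853·0.506856 = 114.066457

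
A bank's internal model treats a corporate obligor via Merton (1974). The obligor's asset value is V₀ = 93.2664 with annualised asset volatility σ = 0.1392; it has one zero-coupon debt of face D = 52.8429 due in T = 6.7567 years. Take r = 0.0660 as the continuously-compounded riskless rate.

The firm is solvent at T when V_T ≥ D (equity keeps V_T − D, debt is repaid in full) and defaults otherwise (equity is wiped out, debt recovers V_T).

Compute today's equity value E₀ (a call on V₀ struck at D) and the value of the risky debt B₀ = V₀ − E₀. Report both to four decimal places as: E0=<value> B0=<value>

E0=59.4504 B0=33.8160

d₁ = [ln(V₀/D) + (r + σ²/2)T] / (σ√T)
   = [ln(93.2664/52.8429) + (0.0660 + 0.5·0.1392²)·6.7567] / (0.1392·√6.7567)
   = [0.568137 + 0.511403] / 0.361832 = 2.983542
d₂ = d₁ − σ√T = 2.983542 − 0.361832 = 2.621710
N(d₁) = 0.998575,  N(d₂) = 0.995626,  e^(−rT) = 0.640221
E₀ = V₀·N(d₁) − D·e^(−rT)·N(d₂)
   = 93.2664·0.998575 − 52.8429·0.640221·0.995626 = 59.450398
B₀ = V₀ − E₀ = 93.2664 − 59.450398 = 33.816002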